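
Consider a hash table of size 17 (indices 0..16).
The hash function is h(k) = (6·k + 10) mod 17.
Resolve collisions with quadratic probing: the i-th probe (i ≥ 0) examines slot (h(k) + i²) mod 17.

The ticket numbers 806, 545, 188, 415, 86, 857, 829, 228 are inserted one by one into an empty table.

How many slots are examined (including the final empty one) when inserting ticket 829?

806: h=1 → slot 1
545: h=16 → slot 16
188: h=16, probe 16,0 → slot 0
415: h=1, probe 1,2 → slot 2
86: h=16, probe 16,0,3 → slot 3
857: h=1, probe 1,2,5 → slot 5
829: h=3, probe 3,4 → slot 4
228: h=1, probe 1,2,5,10 → slot 10
Table: [188, 806, 415, 86, 829, 857, -, -, -, -, 228, -, -, -, -, -, 545]

2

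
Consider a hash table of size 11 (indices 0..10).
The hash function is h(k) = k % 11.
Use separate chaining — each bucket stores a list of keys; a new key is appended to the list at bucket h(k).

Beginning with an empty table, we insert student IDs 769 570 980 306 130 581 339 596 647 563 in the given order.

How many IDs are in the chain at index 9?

6

769 -> bucket 10
570 -> bucket 9
980 -> bucket 1
306 -> bucket 9 (collision)
130 -> bucket 9 (collision)
581 -> bucket 9 (collision)
339 -> bucket 9 (collision)
596 -> bucket 2
647 -> bucket 9 (collision)
563 -> bucket 2 (collision)
Final buckets:
0: —
1: 980
2: 596 -> 563
3: —
4: —
5: —
6: —
7: —
8: —
9: 570 -> 306 -> 130 -> 581 -> 339 -> 647
10: 769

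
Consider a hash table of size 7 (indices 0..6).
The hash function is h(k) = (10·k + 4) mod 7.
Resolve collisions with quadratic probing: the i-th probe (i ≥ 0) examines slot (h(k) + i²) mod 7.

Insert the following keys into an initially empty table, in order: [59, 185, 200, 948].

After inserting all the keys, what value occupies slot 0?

185

Insert 59: h=6, slot 6 empty => index 6.
Insert 185: h=6, slot 6 occupied => index 0.
Insert 200: h=2, slot 2 empty => index 2.
Insert 948: h=6, slots 6,0 occupied => index 3.
Table: [185, -, 200, 948, -, -, 59]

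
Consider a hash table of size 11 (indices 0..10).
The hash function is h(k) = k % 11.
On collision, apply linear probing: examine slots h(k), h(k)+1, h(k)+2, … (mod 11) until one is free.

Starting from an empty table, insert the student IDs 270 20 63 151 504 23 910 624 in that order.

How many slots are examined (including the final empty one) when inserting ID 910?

6

270: h=6 => slot 6
20: h=9 => slot 9
63: h=8 => slot 8
151: h=8, probe 8,9,10 => slot 10
504: h=9, probe 9,10,0 => slot 0
23: h=1 => slot 1
910: h=8, probe 8,9,10,0,1,2 => slot 2
624: h=8, probe 8,9,10,0,1,2,3 => slot 3
Table: [504, 23, 910, 624, —, —, 270, —, 63, 20, 151]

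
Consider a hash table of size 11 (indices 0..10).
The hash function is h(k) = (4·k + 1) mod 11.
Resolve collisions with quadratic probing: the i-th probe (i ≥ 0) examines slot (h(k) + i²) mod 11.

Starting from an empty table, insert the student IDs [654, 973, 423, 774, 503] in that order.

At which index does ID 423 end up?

654 hashes to 10; slot 10 is free -> place at 10.
973 hashes to 10; 10 taken -> place at 0.
423 hashes to 10; 10,0 taken -> place at 3.
774 hashes to 6; slot 6 is free -> place at 6.
503 hashes to 0; 0 taken -> place at 1.
Table: [973, 503, —, 423, —, —, 774, —, —, —, 654]

3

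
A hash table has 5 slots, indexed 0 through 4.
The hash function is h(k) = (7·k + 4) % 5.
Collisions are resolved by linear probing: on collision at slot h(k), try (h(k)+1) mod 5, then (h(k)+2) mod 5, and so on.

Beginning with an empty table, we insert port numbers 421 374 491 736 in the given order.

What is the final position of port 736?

4

Insert 421: h=1, slot 1 empty → index 1.
Insert 374: h=2, slot 2 empty → index 2.
Insert 491: h=1, slots 1,2 occupied → index 3.
Insert 736: h=1, slots 1,2,3 occupied → index 4.
Table: [_, 421, 374, 491, 736]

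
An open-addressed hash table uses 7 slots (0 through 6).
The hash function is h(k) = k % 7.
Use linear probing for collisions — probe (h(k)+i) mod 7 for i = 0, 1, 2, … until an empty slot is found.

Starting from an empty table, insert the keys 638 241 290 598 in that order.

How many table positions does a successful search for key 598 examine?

638 hashes to 1; slot 1 is free => place at 1.
241 hashes to 3; slot 3 is free => place at 3.
290 hashes to 3; 3 taken => place at 4.
598 hashes to 3; 3,4 taken => place at 5.
Table: [., 638, ., 241, 290, 598, .]
Lookup 598: h=3, probe 3,4,5 → found at 5.

3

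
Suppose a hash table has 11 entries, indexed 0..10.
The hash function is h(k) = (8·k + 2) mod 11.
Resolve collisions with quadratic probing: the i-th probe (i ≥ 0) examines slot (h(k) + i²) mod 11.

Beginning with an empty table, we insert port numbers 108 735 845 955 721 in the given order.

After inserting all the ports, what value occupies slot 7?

108 hashes to 8; slot 8 is free → place at 8.
735 hashes to 8; 8 taken → place at 9.
845 hashes to 8; 8,9 taken → place at 1.
955 hashes to 8; 8,9,1 taken → place at 6.
721 hashes to 6; 6 taken → place at 7.
Table: [., 845, ., ., ., ., 955, 721, 108, 735, .]

721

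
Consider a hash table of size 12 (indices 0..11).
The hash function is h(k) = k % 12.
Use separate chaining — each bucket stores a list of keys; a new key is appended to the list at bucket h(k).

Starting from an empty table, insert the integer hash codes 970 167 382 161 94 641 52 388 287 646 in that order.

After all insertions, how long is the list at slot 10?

4

Insert 970: h=10, bucket 10 empty → new chain.
Insert 167: h=11, bucket 11 empty → new chain.
Insert 382: h=10, bucket 10 nonempty → append to chain.
Insert 161: h=5, bucket 5 empty → new chain.
Insert 94: h=10, bucket 10 nonempty → append to chain.
Insert 641: h=5, bucket 5 nonempty → append to chain.
Insert 52: h=4, bucket 4 empty → new chain.
Insert 388: h=4, bucket 4 nonempty → append to chain.
Insert 287: h=11, bucket 11 nonempty → append to chain.
Insert 646: h=10, bucket 10 nonempty → append to chain.
Final buckets:
0: .
1: .
2: .
3: .
4: 52 -> 388
5: 161 -> 641
6: .
7: .
8: .
9: .
10: 970 -> 382 -> 94 -> 646
11: 167 -> 287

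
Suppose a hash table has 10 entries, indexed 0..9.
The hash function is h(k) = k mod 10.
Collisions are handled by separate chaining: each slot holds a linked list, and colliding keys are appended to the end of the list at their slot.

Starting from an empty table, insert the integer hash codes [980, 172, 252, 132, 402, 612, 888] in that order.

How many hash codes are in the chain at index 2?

5

Insert 980: h=0, bucket 0 empty -> new chain.
Insert 172: h=2, bucket 2 empty -> new chain.
Insert 252: h=2, bucket 2 nonempty -> append to chain.
Insert 132: h=2, bucket 2 nonempty -> append to chain.
Insert 402: h=2, bucket 2 nonempty -> append to chain.
Insert 612: h=2, bucket 2 nonempty -> append to chain.
Insert 888: h=8, bucket 8 empty -> new chain.
Final buckets:
0: 980
1: .
2: 172 -> 252 -> 132 -> 402 -> 612
3: .
4: .
5: .
6: .
7: .
8: 888
9: .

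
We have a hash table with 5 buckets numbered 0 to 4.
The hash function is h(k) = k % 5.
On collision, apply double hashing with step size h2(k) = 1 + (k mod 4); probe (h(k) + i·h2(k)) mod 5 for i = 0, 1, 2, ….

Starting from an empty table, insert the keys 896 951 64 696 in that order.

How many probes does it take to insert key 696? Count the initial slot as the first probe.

2

Insert 896: h=1, slot 1 empty -> index 1.
Insert 951: h=1, h2=4, slot 1 occupied -> index 0.
Insert 64: h=4, slot 4 empty -> index 4.
Insert 696: h=1, h2=1, slot 1 occupied -> index 2.
Table: [951, 896, 696, -, 64]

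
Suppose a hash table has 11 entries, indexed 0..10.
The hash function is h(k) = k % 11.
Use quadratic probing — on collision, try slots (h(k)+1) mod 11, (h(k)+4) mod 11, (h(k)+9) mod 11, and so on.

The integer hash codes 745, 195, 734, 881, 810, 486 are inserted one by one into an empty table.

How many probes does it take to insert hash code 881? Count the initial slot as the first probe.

2

Insert 745: h=8, slot 8 empty => index 8.
Insert 195: h=8, slot 8 occupied => index 9.
Insert 734: h=8, slots 8,9 occupied => index 1.
Insert 881: h=1, slot 1 occupied => index 2.
Insert 810: h=7, slot 7 empty => index 7.
Insert 486: h=2, slot 2 occupied => index 3.
Table: [_, 734, 881, 486, _, _, _, 810, 745, 195, _]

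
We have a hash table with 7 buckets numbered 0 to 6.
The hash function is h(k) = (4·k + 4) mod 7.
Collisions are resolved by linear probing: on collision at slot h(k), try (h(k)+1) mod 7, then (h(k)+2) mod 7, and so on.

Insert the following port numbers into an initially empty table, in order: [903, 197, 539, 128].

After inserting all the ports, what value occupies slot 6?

128

903 hashes to 4; slot 4 is free → place at 4.
197 hashes to 1; slot 1 is free → place at 1.
539 hashes to 4; 4 taken → place at 5.
128 hashes to 5; 5 taken → place at 6.
Table: [∅, 197, ∅, ∅, 903, 539, 128]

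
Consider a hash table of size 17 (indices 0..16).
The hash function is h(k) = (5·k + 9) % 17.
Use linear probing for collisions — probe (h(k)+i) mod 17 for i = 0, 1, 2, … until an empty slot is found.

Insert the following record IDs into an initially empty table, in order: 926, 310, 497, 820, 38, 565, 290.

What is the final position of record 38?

16

926 hashes to 15; slot 15 is free => place at 15.
310 hashes to 12; slot 12 is free => place at 12.
497 hashes to 12; 12 taken => place at 13.
820 hashes to 12; 12,13 taken => place at 14.
38 hashes to 12; 12,13,14,15 taken => place at 16.
565 hashes to 12; 12,13,14,15,16 taken => place at 0.
290 hashes to 14; 14,15,16,0 taken => place at 1.
Table: [565, 290, —, —, —, —, —, —, —, —, —, —, 310, 497, 820, 926, 38]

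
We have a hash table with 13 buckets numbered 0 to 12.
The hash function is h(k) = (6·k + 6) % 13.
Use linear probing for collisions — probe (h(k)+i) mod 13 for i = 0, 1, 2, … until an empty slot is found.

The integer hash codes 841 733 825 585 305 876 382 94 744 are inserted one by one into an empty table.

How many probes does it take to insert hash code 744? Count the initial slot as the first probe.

841 hashes to 8; slot 8 is free → place at 8.
733 hashes to 10; slot 10 is free → place at 10.
825 hashes to 3; slot 3 is free → place at 3.
585 hashes to 6; slot 6 is free → place at 6.
305 hashes to 3; 3 taken → place at 4.
876 hashes to 10; 10 taken → place at 11.
382 hashes to 10; 10,11 taken → place at 12.
94 hashes to 11; 11,12 taken → place at 0.
744 hashes to 11; 11,12,0 taken → place at 1.
Table: [94, 744, —, 825, 305, —, 585, —, 841, —, 733, 876, 382]

4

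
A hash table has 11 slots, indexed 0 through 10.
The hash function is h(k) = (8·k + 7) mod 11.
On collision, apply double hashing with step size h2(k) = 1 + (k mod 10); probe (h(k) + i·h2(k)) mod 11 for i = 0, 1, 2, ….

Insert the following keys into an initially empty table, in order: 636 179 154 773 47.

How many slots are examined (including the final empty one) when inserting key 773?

3

636 hashes to 2; slot 2 is free -> place at 2.
179 hashes to 9; slot 9 is free -> place at 9.
154 hashes to 7; slot 7 is free -> place at 7.
773 hashes to 9, h2=4; 9,2 taken -> place at 6.
47 hashes to 9, h2=8; 9,6 taken -> place at 3.
Table: [—, —, 636, 47, —, —, 773, 154, —, 179, —]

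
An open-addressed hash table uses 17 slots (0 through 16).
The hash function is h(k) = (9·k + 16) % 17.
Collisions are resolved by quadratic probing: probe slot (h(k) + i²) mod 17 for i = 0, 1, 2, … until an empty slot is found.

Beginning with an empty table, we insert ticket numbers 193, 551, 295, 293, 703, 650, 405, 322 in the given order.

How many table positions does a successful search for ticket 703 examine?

3

193 hashes to 2; slot 2 is free → place at 2.
551 hashes to 11; slot 11 is free → place at 11.
295 hashes to 2; 2 taken → place at 3.
293 hashes to 1; slot 1 is free → place at 1.
703 hashes to 2; 2,3 taken → place at 6.
650 hashes to 1; 1,2 taken → place at 5.
405 hashes to 6; 6 taken → place at 7.
322 hashes to 7; 7 taken → place at 8.
Table: [∅, 293, 193, 295, ∅, 650, 703, 405, 322, ∅, ∅, 551, ∅, ∅, ∅, ∅, ∅]
Lookup 703: h=2, probe 2,3,6 → found at 6.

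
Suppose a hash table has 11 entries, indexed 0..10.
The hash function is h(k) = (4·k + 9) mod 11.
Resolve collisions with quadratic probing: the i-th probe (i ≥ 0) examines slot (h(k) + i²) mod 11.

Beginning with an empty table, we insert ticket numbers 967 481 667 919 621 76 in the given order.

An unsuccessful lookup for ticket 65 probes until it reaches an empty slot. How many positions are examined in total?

3

Insert 967: h=5, slot 5 empty -> index 5.
Insert 481: h=8, slot 8 empty -> index 8.
Insert 667: h=4, slot 4 empty -> index 4.
Insert 919: h=0, slot 0 empty -> index 0.
Insert 621: h=7, slot 7 empty -> index 7.
Insert 76: h=5, slot 5 occupied -> index 6.
Table: [919, _, _, _, 667, 967, 76, 621, 481, _, _]
Lookup 65: h=5, probe 5,6,9 → slot 9 empty, not found.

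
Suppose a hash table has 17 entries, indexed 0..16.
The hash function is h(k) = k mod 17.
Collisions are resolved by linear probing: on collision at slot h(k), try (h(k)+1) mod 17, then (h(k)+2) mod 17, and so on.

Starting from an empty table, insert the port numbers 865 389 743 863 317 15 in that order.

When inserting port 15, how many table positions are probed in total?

Insert 865: h=15, slot 15 empty → index 15.
Insert 389: h=15, slot 15 occupied → index 16.
Insert 743: h=12, slot 12 empty → index 12.
Insert 863: h=13, slot 13 empty → index 13.
Insert 317: h=11, slot 11 empty → index 11.
Insert 15: h=15, slots 15,16 occupied → index 0.
Table: [15, ., ., ., ., ., ., ., ., ., ., 317, 743, 863, ., 865, 389]

3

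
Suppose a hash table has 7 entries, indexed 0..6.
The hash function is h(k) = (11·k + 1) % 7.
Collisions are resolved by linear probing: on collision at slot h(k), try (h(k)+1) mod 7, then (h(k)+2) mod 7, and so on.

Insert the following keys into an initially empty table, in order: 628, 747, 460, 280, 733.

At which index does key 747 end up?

1

628: h=0 -> slot 0
747: h=0, probe 0,1 -> slot 1
460: h=0, probe 0,1,2 -> slot 2
280: h=1, probe 1,2,3 -> slot 3
733: h=0, probe 0,1,2,3,4 -> slot 4
Table: [628, 747, 460, 280, 733, —, —]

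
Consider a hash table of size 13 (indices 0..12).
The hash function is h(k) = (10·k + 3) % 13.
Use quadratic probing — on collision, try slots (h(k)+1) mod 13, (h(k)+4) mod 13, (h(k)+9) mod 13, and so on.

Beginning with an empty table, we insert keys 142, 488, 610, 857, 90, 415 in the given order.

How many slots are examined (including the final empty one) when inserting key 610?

142: h=6 → slot 6
488: h=8 → slot 8
610: h=6, probe 6,7 → slot 7
857: h=6, probe 6,7,10 → slot 10
90: h=6, probe 6,7,10,2 → slot 2
415: h=6, probe 6,7,10,2,9 → slot 9
Table: [-, -, 90, -, -, -, 142, 610, 488, 415, 857, -, -]

2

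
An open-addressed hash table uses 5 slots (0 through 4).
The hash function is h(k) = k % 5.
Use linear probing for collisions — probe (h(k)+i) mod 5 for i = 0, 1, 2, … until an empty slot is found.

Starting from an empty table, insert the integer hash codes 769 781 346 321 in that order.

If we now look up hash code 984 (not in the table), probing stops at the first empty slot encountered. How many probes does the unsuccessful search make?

769: h=4 → slot 4
781: h=1 → slot 1
346: h=1, probe 1,2 → slot 2
321: h=1, probe 1,2,3 → slot 3
Table: [., 781, 346, 321, 769]
Lookup 984: h=4, probe 4,0 → slot 0 empty, not found.

2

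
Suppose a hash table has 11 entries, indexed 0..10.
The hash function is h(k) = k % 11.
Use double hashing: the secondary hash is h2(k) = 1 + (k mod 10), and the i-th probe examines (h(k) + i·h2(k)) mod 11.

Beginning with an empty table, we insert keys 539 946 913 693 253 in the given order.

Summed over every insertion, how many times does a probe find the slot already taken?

539: h=0 -> slot 0
946: h=0, h2=7, probe 0,7 -> slot 7
913: h=0, h2=4, probe 0,4 -> slot 4
693: h=0, h2=4, probe 0,4,8 -> slot 8
253: h=0, h2=4, probe 0,4,8,1 -> slot 1
Table: [539, 253, ., ., 913, ., ., 946, 693, ., .]

7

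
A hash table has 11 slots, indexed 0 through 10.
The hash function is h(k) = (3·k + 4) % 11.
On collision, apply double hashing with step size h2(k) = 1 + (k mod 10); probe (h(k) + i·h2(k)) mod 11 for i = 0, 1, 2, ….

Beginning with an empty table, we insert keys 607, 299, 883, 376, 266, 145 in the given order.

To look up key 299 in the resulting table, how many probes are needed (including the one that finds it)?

607 hashes to 10; slot 10 is free => place at 10.
299 hashes to 10, h2=10; 10 taken => place at 9.
883 hashes to 2; slot 2 is free => place at 2.
376 hashes to 10, h2=7; 10 taken => place at 6.
266 hashes to 10, h2=7; 10,6,2,9 taken => place at 5.
145 hashes to 10, h2=6; 10,5 taken => place at 0.
Table: [145, -, 883, -, -, 266, 376, -, -, 299, 607]
Lookup 299: h=10, h2=10, probe 10,9 → found at 9.

2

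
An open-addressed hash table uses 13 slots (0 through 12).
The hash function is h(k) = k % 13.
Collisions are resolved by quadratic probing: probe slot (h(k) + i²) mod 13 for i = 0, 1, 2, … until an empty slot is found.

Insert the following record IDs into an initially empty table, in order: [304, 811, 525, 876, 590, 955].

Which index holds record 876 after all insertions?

Insert 304: h=5, slot 5 empty => index 5.
Insert 811: h=5, slot 5 occupied => index 6.
Insert 525: h=5, slots 5,6 occupied => index 9.
Insert 876: h=5, slots 5,6,9 occupied => index 1.
Insert 590: h=5, slots 5,6,9,1 occupied => index 8.
Insert 955: h=6, slot 6 occupied => index 7.
Table: [—, 876, —, —, —, 304, 811, 955, 590, 525, —, —, —]

1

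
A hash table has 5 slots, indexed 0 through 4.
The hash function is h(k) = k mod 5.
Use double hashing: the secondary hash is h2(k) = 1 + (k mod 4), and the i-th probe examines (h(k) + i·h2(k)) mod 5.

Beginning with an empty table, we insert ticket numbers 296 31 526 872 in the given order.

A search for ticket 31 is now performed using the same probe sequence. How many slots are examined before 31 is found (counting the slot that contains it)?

2

Insert 296: h=1, slot 1 empty → index 1.
Insert 31: h=1, h2=4, slot 1 occupied → index 0.
Insert 526: h=1, h2=3, slot 1 occupied → index 4.
Insert 872: h=2, slot 2 empty → index 2.
Table: [31, 296, 872, ∅, 526]
Lookup 31: h=1, h2=4, probe 1,0 → found at 0.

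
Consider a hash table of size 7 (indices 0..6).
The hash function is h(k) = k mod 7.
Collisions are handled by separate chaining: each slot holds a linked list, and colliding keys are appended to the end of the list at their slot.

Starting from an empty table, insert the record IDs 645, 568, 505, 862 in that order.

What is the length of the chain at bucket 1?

645 -> bucket 1
568 -> bucket 1 (collision)
505 -> bucket 1 (collision)
862 -> bucket 1 (collision)
Final buckets:
0: ∅
1: 645 -> 568 -> 505 -> 862
2: ∅
3: ∅
4: ∅
5: ∅
6: ∅

4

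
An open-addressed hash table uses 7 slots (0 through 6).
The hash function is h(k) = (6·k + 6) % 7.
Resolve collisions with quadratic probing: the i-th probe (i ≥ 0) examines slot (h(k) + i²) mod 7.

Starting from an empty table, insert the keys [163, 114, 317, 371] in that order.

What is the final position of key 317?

1

163: h=4 → slot 4
114: h=4, probe 4,5 → slot 5
317: h=4, probe 4,5,1 → slot 1
371: h=6 → slot 6
Table: [_, 317, _, _, 163, 114, 371]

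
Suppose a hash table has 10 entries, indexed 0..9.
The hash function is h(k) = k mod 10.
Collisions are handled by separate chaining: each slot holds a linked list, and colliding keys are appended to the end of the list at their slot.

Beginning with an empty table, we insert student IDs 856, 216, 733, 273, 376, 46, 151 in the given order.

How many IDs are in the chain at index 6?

856 -> bucket 6
216 -> bucket 6 (collision)
733 -> bucket 3
273 -> bucket 3 (collision)
376 -> bucket 6 (collision)
46 -> bucket 6 (collision)
151 -> bucket 1
Final buckets:
0: ∅
1: 151
2: ∅
3: 733 -> 273
4: ∅
5: ∅
6: 856 -> 216 -> 376 -> 46
7: ∅
8: ∅
9: ∅

4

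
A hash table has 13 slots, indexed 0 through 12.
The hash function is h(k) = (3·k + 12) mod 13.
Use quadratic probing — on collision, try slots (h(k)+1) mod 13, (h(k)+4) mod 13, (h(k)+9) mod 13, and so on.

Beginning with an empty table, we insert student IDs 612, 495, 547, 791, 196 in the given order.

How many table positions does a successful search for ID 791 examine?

2

Insert 612: h=2, slot 2 empty → index 2.
Insert 495: h=2, slot 2 occupied → index 3.
Insert 547: h=2, slots 2,3 occupied → index 6.
Insert 791: h=6, slot 6 occupied → index 7.
Insert 196: h=2, slots 2,3,6 occupied → index 11.
Table: [., ., 612, 495, ., ., 547, 791, ., ., ., 196, .]
Lookup 791: h=6, probe 6,7 → found at 7.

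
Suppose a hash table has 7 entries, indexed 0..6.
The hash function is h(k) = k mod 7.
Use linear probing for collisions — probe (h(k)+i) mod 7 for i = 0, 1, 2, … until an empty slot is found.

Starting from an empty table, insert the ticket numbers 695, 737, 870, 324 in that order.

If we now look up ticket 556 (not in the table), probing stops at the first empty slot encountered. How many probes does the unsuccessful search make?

695: h=2 → slot 2
737: h=2, probe 2,3 → slot 3
870: h=2, probe 2,3,4 → slot 4
324: h=2, probe 2,3,4,5 → slot 5
Table: [-, -, 695, 737, 870, 324, -]
Lookup 556: h=3, probe 3,4,5,6 → slot 6 empty, not found.

4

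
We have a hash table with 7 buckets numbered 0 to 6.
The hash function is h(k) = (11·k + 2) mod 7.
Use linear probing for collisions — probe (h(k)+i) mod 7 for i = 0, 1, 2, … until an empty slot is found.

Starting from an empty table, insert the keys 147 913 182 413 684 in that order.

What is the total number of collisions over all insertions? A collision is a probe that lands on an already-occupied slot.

3

Insert 147: h=2, slot 2 empty -> index 2.
Insert 913: h=0, slot 0 empty -> index 0.
Insert 182: h=2, slot 2 occupied -> index 3.
Insert 413: h=2, slots 2,3 occupied -> index 4.
Insert 684: h=1, slot 1 empty -> index 1.
Table: [913, 684, 147, 182, 413, ∅, ∅]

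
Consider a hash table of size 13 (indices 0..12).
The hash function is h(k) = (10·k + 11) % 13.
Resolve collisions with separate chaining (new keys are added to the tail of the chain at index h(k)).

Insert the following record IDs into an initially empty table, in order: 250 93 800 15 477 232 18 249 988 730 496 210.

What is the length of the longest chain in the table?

Insert 250: h=2, bucket 2 empty → new chain.
Insert 93: h=5, bucket 5 empty → new chain.
Insert 800: h=3, bucket 3 empty → new chain.
Insert 15: h=5, bucket 5 nonempty → append to chain.
Insert 477: h=10, bucket 10 empty → new chain.
Insert 232: h=4, bucket 4 empty → new chain.
Insert 18: h=9, bucket 9 empty → new chain.
Insert 249: h=5, bucket 5 nonempty → append to chain.
Insert 988: h=11, bucket 11 empty → new chain.
Insert 730: h=5, bucket 5 nonempty → append to chain.
Insert 496: h=5, bucket 5 nonempty → append to chain.
Insert 210: h=5, bucket 5 nonempty → append to chain.
Final buckets:
0: -
1: -
2: 250
3: 800
4: 232
5: 93 -> 15 -> 249 -> 730 -> 496 -> 210
6: -
7: -
8: -
9: 18
10: 477
11: 988
12: -

6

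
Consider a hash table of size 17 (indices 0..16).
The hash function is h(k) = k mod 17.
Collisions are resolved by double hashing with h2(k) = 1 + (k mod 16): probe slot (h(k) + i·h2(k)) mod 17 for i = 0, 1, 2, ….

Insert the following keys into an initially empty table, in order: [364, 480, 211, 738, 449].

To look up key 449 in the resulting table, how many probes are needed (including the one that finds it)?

Insert 364: h=7, slot 7 empty → index 7.
Insert 480: h=4, slot 4 empty → index 4.
Insert 211: h=7, h2=4, slot 7 occupied → index 11.
Insert 738: h=7, h2=3, slot 7 occupied → index 10.
Insert 449: h=7, h2=2, slot 7 occupied → index 9.
Table: [∅, ∅, ∅, ∅, 480, ∅, ∅, 364, ∅, 449, 738, 211, ∅, ∅, ∅, ∅, ∅]
Lookup 449: h=7, h2=2, probe 7,9 → found at 9.

2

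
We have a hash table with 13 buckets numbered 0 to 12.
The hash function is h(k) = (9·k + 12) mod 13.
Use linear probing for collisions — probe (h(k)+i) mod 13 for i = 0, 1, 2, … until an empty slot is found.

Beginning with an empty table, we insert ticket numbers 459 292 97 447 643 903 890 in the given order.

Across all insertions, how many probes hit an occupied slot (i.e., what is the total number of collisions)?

11

459 hashes to 9; slot 9 is free → place at 9.
292 hashes to 1; slot 1 is free → place at 1.
97 hashes to 1; 1 taken → place at 2.
447 hashes to 5; slot 5 is free → place at 5.
643 hashes to 1; 1,2 taken → place at 3.
903 hashes to 1; 1,2,3 taken → place at 4.
890 hashes to 1; 1,2,3,4,5 taken → place at 6.
Table: [-, 292, 97, 643, 903, 447, 890, -, -, 459, -, -, -]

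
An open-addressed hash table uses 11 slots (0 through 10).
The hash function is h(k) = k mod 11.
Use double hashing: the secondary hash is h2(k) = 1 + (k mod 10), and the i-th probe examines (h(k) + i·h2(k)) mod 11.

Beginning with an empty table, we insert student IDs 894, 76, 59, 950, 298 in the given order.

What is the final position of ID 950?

894 hashes to 3; slot 3 is free → place at 3.
76 hashes to 10; slot 10 is free → place at 10.
59 hashes to 4; slot 4 is free → place at 4.
950 hashes to 4, h2=1; 4 taken → place at 5.
298 hashes to 1; slot 1 is free → place at 1.
Table: [∅, 298, ∅, 894, 59, 950, ∅, ∅, ∅, ∅, 76]

5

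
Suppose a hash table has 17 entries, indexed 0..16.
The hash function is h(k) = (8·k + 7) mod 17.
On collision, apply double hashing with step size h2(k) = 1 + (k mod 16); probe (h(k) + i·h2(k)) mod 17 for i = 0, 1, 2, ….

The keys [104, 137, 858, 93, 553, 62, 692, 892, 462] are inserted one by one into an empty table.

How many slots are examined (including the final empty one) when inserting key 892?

104 hashes to 6; slot 6 is free → place at 6.
137 hashes to 15; slot 15 is free → place at 15.
858 hashes to 3; slot 3 is free → place at 3.
93 hashes to 3, h2=14; 3 taken → place at 0.
553 hashes to 11; slot 11 is free → place at 11.
62 hashes to 10; slot 10 is free → place at 10.
692 hashes to 1; slot 1 is free → place at 1.
892 hashes to 3, h2=13; 3 taken → place at 16.
462 hashes to 14; slot 14 is free → place at 14.
Table: [93, 692, -, 858, -, -, 104, -, -, -, 62, 553, -, -, 462, 137, 892]

2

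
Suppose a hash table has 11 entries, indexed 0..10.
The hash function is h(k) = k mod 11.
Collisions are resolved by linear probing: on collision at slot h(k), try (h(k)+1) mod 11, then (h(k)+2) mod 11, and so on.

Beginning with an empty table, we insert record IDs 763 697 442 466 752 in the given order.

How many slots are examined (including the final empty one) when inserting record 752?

763: h=4 => slot 4
697: h=4, probe 4,5 => slot 5
442: h=2 => slot 2
466: h=4, probe 4,5,6 => slot 6
752: h=4, probe 4,5,6,7 => slot 7
Table: [∅, ∅, 442, ∅, 763, 697, 466, 752, ∅, ∅, ∅]

4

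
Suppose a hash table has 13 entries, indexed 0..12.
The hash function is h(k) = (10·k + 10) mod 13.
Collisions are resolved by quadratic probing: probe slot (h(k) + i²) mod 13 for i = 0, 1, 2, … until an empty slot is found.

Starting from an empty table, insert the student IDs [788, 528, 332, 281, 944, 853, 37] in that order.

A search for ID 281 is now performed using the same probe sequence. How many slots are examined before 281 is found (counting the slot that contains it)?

788: h=12 → slot 12
528: h=12, probe 12,0 → slot 0
332: h=2 → slot 2
281: h=12, probe 12,0,3 → slot 3
944: h=12, probe 12,0,3,8 → slot 8
853: h=12, probe 12,0,3,8,2,11 → slot 11
37: h=3, probe 3,4 → slot 4
Table: [528, ∅, 332, 281, 37, ∅, ∅, ∅, 944, ∅, ∅, 853, 788]
Lookup 281: h=12, probe 12,0,3 → found at 3.

3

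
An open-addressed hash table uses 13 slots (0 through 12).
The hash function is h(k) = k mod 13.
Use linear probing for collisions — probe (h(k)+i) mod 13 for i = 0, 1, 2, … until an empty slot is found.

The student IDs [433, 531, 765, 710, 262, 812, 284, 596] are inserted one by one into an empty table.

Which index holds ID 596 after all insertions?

433: h=4 -> slot 4
531: h=11 -> slot 11
765: h=11, probe 11,12 -> slot 12
710: h=8 -> slot 8
262: h=2 -> slot 2
812: h=6 -> slot 6
284: h=11, probe 11,12,0 -> slot 0
596: h=11, probe 11,12,0,1 -> slot 1
Table: [284, 596, 262, ∅, 433, ∅, 812, ∅, 710, ∅, ∅, 531, 765]

1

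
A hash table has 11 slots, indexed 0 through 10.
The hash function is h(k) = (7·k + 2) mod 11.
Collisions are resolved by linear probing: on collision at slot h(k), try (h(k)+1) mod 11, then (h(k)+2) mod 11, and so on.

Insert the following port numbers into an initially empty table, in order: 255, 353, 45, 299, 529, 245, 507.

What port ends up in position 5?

Insert 255: h=5, slot 5 empty => index 5.
Insert 353: h=9, slot 9 empty => index 9.
Insert 45: h=9, slot 9 occupied => index 10.
Insert 299: h=5, slot 5 occupied => index 6.
Insert 529: h=9, slots 9,10 occupied => index 0.
Insert 245: h=1, slot 1 empty => index 1.
Insert 507: h=9, slots 9,10,0,1 occupied => index 2.
Table: [529, 245, 507, _, _, 255, 299, _, _, 353, 45]

255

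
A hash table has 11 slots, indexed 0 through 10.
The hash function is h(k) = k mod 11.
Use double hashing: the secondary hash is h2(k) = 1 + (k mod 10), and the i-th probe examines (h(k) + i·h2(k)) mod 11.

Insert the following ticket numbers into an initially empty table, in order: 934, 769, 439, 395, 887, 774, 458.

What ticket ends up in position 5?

934: h=10 => slot 10
769: h=10, h2=10, probe 10,9 => slot 9
439: h=10, h2=10, probe 10,9,8 => slot 8
395: h=10, h2=6, probe 10,5 => slot 5
887: h=7 => slot 7
774: h=4 => slot 4
458: h=7, h2=9, probe 7,5,3 => slot 3
Table: [_, _, _, 458, 774, 395, _, 887, 439, 769, 934]

395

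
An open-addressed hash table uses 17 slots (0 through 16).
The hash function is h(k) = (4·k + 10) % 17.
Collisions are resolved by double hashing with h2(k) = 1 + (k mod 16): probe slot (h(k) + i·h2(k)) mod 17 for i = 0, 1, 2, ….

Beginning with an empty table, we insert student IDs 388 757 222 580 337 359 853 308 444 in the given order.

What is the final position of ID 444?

388 hashes to 15; slot 15 is free -> place at 15.
757 hashes to 12; slot 12 is free -> place at 12.
222 hashes to 14; slot 14 is free -> place at 14.
580 hashes to 1; slot 1 is free -> place at 1.
337 hashes to 15, h2=2; 15 taken -> place at 0.
359 hashes to 1, h2=8; 1 taken -> place at 9.
853 hashes to 5; slot 5 is free -> place at 5.
308 hashes to 1, h2=5; 1 taken -> place at 6.
444 hashes to 1, h2=13; 1,14 taken -> place at 10.
Table: [337, 580, _, _, _, 853, 308, _, _, 359, 444, _, 757, _, 222, 388, _]

10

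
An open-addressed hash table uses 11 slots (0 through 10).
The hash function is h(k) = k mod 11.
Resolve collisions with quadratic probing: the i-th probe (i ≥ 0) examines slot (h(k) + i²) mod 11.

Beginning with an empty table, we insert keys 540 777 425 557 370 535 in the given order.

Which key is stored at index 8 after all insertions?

540 hashes to 1; slot 1 is free -> place at 1.
777 hashes to 7; slot 7 is free -> place at 7.
425 hashes to 7; 7 taken -> place at 8.
557 hashes to 7; 7,8 taken -> place at 0.
370 hashes to 7; 7,8,0 taken -> place at 5.
535 hashes to 7; 7,8,0,5,1 taken -> place at 10.
Table: [557, 540, ∅, ∅, ∅, 370, ∅, 777, 425, ∅, 535]

425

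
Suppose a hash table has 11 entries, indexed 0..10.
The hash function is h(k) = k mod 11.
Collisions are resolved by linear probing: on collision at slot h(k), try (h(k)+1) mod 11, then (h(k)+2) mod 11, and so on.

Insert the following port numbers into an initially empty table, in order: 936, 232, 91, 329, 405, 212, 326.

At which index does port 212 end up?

4

936: h=1 → slot 1
232: h=1, probe 1,2 → slot 2
91: h=3 → slot 3
329: h=10 → slot 10
405: h=9 → slot 9
212: h=3, probe 3,4 → slot 4
326: h=7 → slot 7
Table: [∅, 936, 232, 91, 212, ∅, ∅, 326, ∅, 405, 329]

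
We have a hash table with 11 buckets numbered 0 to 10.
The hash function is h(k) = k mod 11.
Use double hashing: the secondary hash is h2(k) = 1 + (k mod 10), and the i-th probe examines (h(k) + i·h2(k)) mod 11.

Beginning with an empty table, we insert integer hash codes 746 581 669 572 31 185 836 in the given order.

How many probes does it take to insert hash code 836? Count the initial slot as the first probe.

746: h=9 -> slot 9
581: h=9, h2=2, probe 9,0 -> slot 0
669: h=9, h2=10, probe 9,8 -> slot 8
572: h=0, h2=3, probe 0,3 -> slot 3
31: h=9, h2=2, probe 9,0,2 -> slot 2
185: h=9, h2=6, probe 9,4 -> slot 4
836: h=0, h2=7, probe 0,7 -> slot 7
Table: [581, ∅, 31, 572, 185, ∅, ∅, 836, 669, 746, ∅]

2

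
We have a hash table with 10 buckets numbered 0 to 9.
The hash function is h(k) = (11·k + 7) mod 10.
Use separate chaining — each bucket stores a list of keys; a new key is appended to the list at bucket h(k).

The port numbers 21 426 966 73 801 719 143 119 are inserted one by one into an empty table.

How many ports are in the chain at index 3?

Insert 21: h=8, bucket 8 empty → new chain.
Insert 426: h=3, bucket 3 empty → new chain.
Insert 966: h=3, bucket 3 nonempty → append to chain.
Insert 73: h=0, bucket 0 empty → new chain.
Insert 801: h=8, bucket 8 nonempty → append to chain.
Insert 719: h=6, bucket 6 empty → new chain.
Insert 143: h=0, bucket 0 nonempty → append to chain.
Insert 119: h=6, bucket 6 nonempty → append to chain.
Final buckets:
0: 73 -> 143
1: _
2: _
3: 426 -> 966
4: _
5: _
6: 719 -> 119
7: _
8: 21 -> 801
9: _

2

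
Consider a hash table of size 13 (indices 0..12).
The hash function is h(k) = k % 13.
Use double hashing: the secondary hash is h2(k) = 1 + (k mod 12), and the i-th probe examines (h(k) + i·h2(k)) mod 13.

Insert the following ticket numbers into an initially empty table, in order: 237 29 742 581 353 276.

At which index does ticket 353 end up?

8

Insert 237: h=3, slot 3 empty -> index 3.
Insert 29: h=3, h2=6, slot 3 occupied -> index 9.
Insert 742: h=1, slot 1 empty -> index 1.
Insert 581: h=9, h2=6, slot 9 occupied -> index 2.
Insert 353: h=2, h2=6, slot 2 occupied -> index 8.
Insert 276: h=3, h2=1, slot 3 occupied -> index 4.
Table: [∅, 742, 581, 237, 276, ∅, ∅, ∅, 353, 29, ∅, ∅, ∅]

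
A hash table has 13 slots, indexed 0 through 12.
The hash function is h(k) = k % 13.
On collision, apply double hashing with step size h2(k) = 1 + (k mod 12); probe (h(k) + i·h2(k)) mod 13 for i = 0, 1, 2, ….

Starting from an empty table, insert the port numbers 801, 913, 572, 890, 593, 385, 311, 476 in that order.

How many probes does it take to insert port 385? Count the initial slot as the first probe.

Insert 801: h=8, slot 8 empty -> index 8.
Insert 913: h=3, slot 3 empty -> index 3.
Insert 572: h=0, slot 0 empty -> index 0.
Insert 890: h=6, slot 6 empty -> index 6.
Insert 593: h=8, h2=6, slot 8 occupied -> index 1.
Insert 385: h=8, h2=2, slot 8 occupied -> index 10.
Insert 311: h=12, slot 12 empty -> index 12.
Insert 476: h=8, h2=9, slot 8 occupied -> index 4.
Table: [572, 593, ., 913, 476, ., 890, ., 801, ., 385, ., 311]

2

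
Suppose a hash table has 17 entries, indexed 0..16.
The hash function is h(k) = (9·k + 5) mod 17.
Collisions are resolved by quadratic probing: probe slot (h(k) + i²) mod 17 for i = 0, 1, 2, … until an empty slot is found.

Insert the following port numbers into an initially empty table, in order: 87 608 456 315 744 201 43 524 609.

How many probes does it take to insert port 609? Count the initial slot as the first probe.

5

Insert 87: h=6, slot 6 empty => index 6.
Insert 608: h=3, slot 3 empty => index 3.
Insert 456: h=12, slot 12 empty => index 12.
Insert 315: h=1, slot 1 empty => index 1.
Insert 744: h=3, slot 3 occupied => index 4.
Insert 201: h=12, slot 12 occupied => index 13.
Insert 43: h=1, slot 1 occupied => index 2.
Insert 524: h=12, slots 12,13 occupied => index 16.
Insert 609: h=12, slots 12,13,16,4 occupied => index 11.
Table: [-, 315, 43, 608, 744, -, 87, -, -, -, -, 609, 456, 201, -, -, 524]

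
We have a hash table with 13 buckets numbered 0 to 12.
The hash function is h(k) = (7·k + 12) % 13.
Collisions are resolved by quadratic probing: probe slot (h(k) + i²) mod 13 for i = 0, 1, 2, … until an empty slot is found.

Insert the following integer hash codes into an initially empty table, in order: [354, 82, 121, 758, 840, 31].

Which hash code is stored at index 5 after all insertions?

354: h=7 → slot 7
82: h=1 → slot 1
121: h=1, probe 1,2 → slot 2
758: h=1, probe 1,2,5 → slot 5
840: h=3 → slot 3
31: h=8 → slot 8
Table: [—, 82, 121, 840, —, 758, —, 354, 31, —, —, —, —]

758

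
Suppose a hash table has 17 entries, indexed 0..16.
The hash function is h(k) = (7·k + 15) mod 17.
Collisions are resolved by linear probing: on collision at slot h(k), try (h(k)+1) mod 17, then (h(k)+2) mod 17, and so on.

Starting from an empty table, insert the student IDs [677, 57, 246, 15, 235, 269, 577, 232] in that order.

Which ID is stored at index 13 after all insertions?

269

677: h=11 => slot 11
57: h=6 => slot 6
246: h=3 => slot 3
15: h=1 => slot 1
235: h=11, probe 11,12 => slot 12
269: h=11, probe 11,12,13 => slot 13
577: h=8 => slot 8
232: h=7 => slot 7
Table: [., 15, ., 246, ., ., 57, 232, 577, ., ., 677, 235, 269, ., ., .]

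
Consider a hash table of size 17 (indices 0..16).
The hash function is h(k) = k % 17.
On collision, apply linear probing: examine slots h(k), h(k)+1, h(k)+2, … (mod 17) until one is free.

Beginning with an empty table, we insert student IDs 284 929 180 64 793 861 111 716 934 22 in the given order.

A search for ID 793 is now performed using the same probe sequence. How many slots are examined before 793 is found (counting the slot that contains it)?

284 hashes to 12; slot 12 is free → place at 12.
929 hashes to 11; slot 11 is free → place at 11.
180 hashes to 10; slot 10 is free → place at 10.
64 hashes to 13; slot 13 is free → place at 13.
793 hashes to 11; 11,12,13 taken → place at 14.
861 hashes to 11; 11,12,13,14 taken → place at 15.
111 hashes to 9; slot 9 is free → place at 9.
716 hashes to 2; slot 2 is free → place at 2.
934 hashes to 16; slot 16 is free → place at 16.
22 hashes to 5; slot 5 is free → place at 5.
Table: [., ., 716, ., ., 22, ., ., ., 111, 180, 929, 284, 64, 793, 861, 934]
Lookup 793: h=11, probe 11,12,13,14 → found at 14.

4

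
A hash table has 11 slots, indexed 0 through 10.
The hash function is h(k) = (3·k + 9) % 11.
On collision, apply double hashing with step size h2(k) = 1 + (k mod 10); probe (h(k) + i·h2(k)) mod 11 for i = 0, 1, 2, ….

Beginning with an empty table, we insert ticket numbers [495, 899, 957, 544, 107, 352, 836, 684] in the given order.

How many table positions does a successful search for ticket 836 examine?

495: h=9 => slot 9
899: h=0 => slot 0
957: h=9, h2=8, probe 9,6 => slot 6
544: h=2 => slot 2
107: h=0, h2=8, probe 0,8 => slot 8
352: h=9, h2=3, probe 9,1 => slot 1
836: h=9, h2=7, probe 9,5 => slot 5
684: h=4 => slot 4
Table: [899, 352, 544, -, 684, 836, 957, -, 107, 495, -]
Lookup 836: h=9, h2=7, probe 9,5 → found at 5.

2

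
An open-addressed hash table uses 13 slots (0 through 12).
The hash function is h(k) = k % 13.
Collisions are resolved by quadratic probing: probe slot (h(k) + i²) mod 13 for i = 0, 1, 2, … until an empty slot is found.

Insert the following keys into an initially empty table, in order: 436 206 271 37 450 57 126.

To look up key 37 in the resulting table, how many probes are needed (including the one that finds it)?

436 hashes to 7; slot 7 is free → place at 7.
206 hashes to 11; slot 11 is free → place at 11.
271 hashes to 11; 11 taken → place at 12.
37 hashes to 11; 11,12 taken → place at 2.
450 hashes to 8; slot 8 is free → place at 8.
57 hashes to 5; slot 5 is free → place at 5.
126 hashes to 9; slot 9 is free → place at 9.
Table: [-, -, 37, -, -, 57, -, 436, 450, 126, -, 206, 271]
Lookup 37: h=11, probe 11,12,2 → found at 2.

3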